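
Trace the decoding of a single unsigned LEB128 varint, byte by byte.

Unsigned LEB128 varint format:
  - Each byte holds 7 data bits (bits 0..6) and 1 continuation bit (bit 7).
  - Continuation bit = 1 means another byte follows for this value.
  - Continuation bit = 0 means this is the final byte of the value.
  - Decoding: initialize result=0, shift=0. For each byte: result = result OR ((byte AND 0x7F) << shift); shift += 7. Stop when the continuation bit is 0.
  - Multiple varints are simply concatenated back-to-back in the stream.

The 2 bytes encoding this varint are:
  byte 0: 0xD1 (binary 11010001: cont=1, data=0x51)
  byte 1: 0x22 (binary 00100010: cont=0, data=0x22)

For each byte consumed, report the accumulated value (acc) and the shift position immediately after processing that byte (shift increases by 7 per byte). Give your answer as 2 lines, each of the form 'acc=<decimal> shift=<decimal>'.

byte 0=0xD1: payload=0x51=81, contrib = 81<<0 = 81; acc -> 81, shift -> 7
byte 1=0x22: payload=0x22=34, contrib = 34<<7 = 4352; acc -> 4433, shift -> 14

Answer: acc=81 shift=7
acc=4433 shift=14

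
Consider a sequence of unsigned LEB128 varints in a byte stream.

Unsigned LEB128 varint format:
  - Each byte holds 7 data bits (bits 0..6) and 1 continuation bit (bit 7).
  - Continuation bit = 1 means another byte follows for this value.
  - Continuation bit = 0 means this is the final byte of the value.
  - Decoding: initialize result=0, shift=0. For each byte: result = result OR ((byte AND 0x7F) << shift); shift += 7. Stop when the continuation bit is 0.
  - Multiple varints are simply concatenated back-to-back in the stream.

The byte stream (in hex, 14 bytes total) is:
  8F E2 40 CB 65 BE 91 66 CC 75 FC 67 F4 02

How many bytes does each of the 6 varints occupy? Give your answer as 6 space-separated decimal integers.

  byte[0]=0x8F cont=1 payload=0x0F=15: acc |= 15<<0 -> acc=15 shift=7
  byte[1]=0xE2 cont=1 payload=0x62=98: acc |= 98<<7 -> acc=12559 shift=14
  byte[2]=0x40 cont=0 payload=0x40=64: acc |= 64<<14 -> acc=1061135 shift=21 [end]
Varint 1: bytes[0:3] = 8F E2 40 -> value 1061135 (3 byte(s))
  byte[3]=0xCB cont=1 payload=0x4B=75: acc |= 75<<0 -> acc=75 shift=7
  byte[4]=0x65 cont=0 payload=0x65=101: acc |= 101<<7 -> acc=13003 shift=14 [end]
Varint 2: bytes[3:5] = CB 65 -> value 13003 (2 byte(s))
  byte[5]=0xBE cont=1 payload=0x3E=62: acc |= 62<<0 -> acc=62 shift=7
  byte[6]=0x91 cont=1 payload=0x11=17: acc |= 17<<7 -> acc=2238 shift=14
  byte[7]=0x66 cont=0 payload=0x66=102: acc |= 102<<14 -> acc=1673406 shift=21 [end]
Varint 3: bytes[5:8] = BE 91 66 -> value 1673406 (3 byte(s))
  byte[8]=0xCC cont=1 payload=0x4C=76: acc |= 76<<0 -> acc=76 shift=7
  byte[9]=0x75 cont=0 payload=0x75=117: acc |= 117<<7 -> acc=15052 shift=14 [end]
Varint 4: bytes[8:10] = CC 75 -> value 15052 (2 byte(s))
  byte[10]=0xFC cont=1 payload=0x7C=124: acc |= 124<<0 -> acc=124 shift=7
  byte[11]=0x67 cont=0 payload=0x67=103: acc |= 103<<7 -> acc=13308 shift=14 [end]
Varint 5: bytes[10:12] = FC 67 -> value 13308 (2 byte(s))
  byte[12]=0xF4 cont=1 payload=0x74=116: acc |= 116<<0 -> acc=116 shift=7
  byte[13]=0x02 cont=0 payload=0x02=2: acc |= 2<<7 -> acc=372 shift=14 [end]
Varint 6: bytes[12:14] = F4 02 -> value 372 (2 byte(s))

Answer: 3 2 3 2 2 2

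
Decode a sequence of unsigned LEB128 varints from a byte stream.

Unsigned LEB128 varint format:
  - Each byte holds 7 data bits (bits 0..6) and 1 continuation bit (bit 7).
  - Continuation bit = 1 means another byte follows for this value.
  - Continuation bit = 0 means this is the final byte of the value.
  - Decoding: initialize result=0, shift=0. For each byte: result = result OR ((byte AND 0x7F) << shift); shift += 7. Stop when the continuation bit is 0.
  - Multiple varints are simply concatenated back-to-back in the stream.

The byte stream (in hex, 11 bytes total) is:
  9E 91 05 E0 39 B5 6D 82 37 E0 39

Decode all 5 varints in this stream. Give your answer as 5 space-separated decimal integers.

Answer: 84126 7392 14005 7042 7392

Derivation:
  byte[0]=0x9E cont=1 payload=0x1E=30: acc |= 30<<0 -> acc=30 shift=7
  byte[1]=0x91 cont=1 payload=0x11=17: acc |= 17<<7 -> acc=2206 shift=14
  byte[2]=0x05 cont=0 payload=0x05=5: acc |= 5<<14 -> acc=84126 shift=21 [end]
Varint 1: bytes[0:3] = 9E 91 05 -> value 84126 (3 byte(s))
  byte[3]=0xE0 cont=1 payload=0x60=96: acc |= 96<<0 -> acc=96 shift=7
  byte[4]=0x39 cont=0 payload=0x39=57: acc |= 57<<7 -> acc=7392 shift=14 [end]
Varint 2: bytes[3:5] = E0 39 -> value 7392 (2 byte(s))
  byte[5]=0xB5 cont=1 payload=0x35=53: acc |= 53<<0 -> acc=53 shift=7
  byte[6]=0x6D cont=0 payload=0x6D=109: acc |= 109<<7 -> acc=14005 shift=14 [end]
Varint 3: bytes[5:7] = B5 6D -> value 14005 (2 byte(s))
  byte[7]=0x82 cont=1 payload=0x02=2: acc |= 2<<0 -> acc=2 shift=7
  byte[8]=0x37 cont=0 payload=0x37=55: acc |= 55<<7 -> acc=7042 shift=14 [end]
Varint 4: bytes[7:9] = 82 37 -> value 7042 (2 byte(s))
  byte[9]=0xE0 cont=1 payload=0x60=96: acc |= 96<<0 -> acc=96 shift=7
  byte[10]=0x39 cont=0 payload=0x39=57: acc |= 57<<7 -> acc=7392 shift=14 [end]
Varint 5: bytes[9:11] = E0 39 -> value 7392 (2 byte(s))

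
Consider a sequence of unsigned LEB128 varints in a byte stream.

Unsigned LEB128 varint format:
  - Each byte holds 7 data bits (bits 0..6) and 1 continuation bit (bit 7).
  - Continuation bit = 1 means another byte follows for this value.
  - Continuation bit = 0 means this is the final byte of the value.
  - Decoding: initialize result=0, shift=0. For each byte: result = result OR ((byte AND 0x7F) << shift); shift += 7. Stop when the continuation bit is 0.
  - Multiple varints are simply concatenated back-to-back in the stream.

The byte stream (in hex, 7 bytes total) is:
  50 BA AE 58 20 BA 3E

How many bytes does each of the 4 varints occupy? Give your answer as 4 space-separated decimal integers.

  byte[0]=0x50 cont=0 payload=0x50=80: acc |= 80<<0 -> acc=80 shift=7 [end]
Varint 1: bytes[0:1] = 50 -> value 80 (1 byte(s))
  byte[1]=0xBA cont=1 payload=0x3A=58: acc |= 58<<0 -> acc=58 shift=7
  byte[2]=0xAE cont=1 payload=0x2E=46: acc |= 46<<7 -> acc=5946 shift=14
  byte[3]=0x58 cont=0 payload=0x58=88: acc |= 88<<14 -> acc=1447738 shift=21 [end]
Varint 2: bytes[1:4] = BA AE 58 -> value 1447738 (3 byte(s))
  byte[4]=0x20 cont=0 payload=0x20=32: acc |= 32<<0 -> acc=32 shift=7 [end]
Varint 3: bytes[4:5] = 20 -> value 32 (1 byte(s))
  byte[5]=0xBA cont=1 payload=0x3A=58: acc |= 58<<0 -> acc=58 shift=7
  byte[6]=0x3E cont=0 payload=0x3E=62: acc |= 62<<7 -> acc=7994 shift=14 [end]
Varint 4: bytes[5:7] = BA 3E -> value 7994 (2 byte(s))

Answer: 1 3 1 2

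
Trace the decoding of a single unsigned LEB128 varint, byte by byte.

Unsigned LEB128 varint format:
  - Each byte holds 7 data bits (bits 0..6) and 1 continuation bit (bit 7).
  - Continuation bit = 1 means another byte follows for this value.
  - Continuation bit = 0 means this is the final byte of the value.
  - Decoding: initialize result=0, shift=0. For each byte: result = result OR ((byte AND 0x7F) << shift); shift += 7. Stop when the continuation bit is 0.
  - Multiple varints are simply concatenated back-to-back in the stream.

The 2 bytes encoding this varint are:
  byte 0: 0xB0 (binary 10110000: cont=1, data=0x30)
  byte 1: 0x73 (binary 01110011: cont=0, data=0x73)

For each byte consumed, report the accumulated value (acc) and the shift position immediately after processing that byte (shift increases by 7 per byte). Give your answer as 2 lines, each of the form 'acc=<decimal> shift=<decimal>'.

Answer: acc=48 shift=7
acc=14768 shift=14

Derivation:
byte 0=0xB0: payload=0x30=48, contrib = 48<<0 = 48; acc -> 48, shift -> 7
byte 1=0x73: payload=0x73=115, contrib = 115<<7 = 14720; acc -> 14768, shift -> 14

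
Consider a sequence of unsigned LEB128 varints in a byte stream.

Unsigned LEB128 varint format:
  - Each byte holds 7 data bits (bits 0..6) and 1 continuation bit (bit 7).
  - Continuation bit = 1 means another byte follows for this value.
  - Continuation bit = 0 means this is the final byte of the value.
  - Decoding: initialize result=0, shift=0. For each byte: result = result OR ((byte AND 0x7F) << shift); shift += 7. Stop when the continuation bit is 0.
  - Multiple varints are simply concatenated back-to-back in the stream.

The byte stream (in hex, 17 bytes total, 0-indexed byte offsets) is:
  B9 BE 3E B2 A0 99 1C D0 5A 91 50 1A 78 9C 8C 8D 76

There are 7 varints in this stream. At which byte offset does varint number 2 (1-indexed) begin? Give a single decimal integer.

  byte[0]=0xB9 cont=1 payload=0x39=57: acc |= 57<<0 -> acc=57 shift=7
  byte[1]=0xBE cont=1 payload=0x3E=62: acc |= 62<<7 -> acc=7993 shift=14
  byte[2]=0x3E cont=0 payload=0x3E=62: acc |= 62<<14 -> acc=1023801 shift=21 [end]
Varint 1: bytes[0:3] = B9 BE 3E -> value 1023801 (3 byte(s))
  byte[3]=0xB2 cont=1 payload=0x32=50: acc |= 50<<0 -> acc=50 shift=7
  byte[4]=0xA0 cont=1 payload=0x20=32: acc |= 32<<7 -> acc=4146 shift=14
  byte[5]=0x99 cont=1 payload=0x19=25: acc |= 25<<14 -> acc=413746 shift=21
  byte[6]=0x1C cont=0 payload=0x1C=28: acc |= 28<<21 -> acc=59134002 shift=28 [end]
Varint 2: bytes[3:7] = B2 A0 99 1C -> value 59134002 (4 byte(s))
  byte[7]=0xD0 cont=1 payload=0x50=80: acc |= 80<<0 -> acc=80 shift=7
  byte[8]=0x5A cont=0 payload=0x5A=90: acc |= 90<<7 -> acc=11600 shift=14 [end]
Varint 3: bytes[7:9] = D0 5A -> value 11600 (2 byte(s))
  byte[9]=0x91 cont=1 payload=0x11=17: acc |= 17<<0 -> acc=17 shift=7
  byte[10]=0x50 cont=0 payload=0x50=80: acc |= 80<<7 -> acc=10257 shift=14 [end]
Varint 4: bytes[9:11] = 91 50 -> value 10257 (2 byte(s))
  byte[11]=0x1A cont=0 payload=0x1A=26: acc |= 26<<0 -> acc=26 shift=7 [end]
Varint 5: bytes[11:12] = 1A -> value 26 (1 byte(s))
  byte[12]=0x78 cont=0 payload=0x78=120: acc |= 120<<0 -> acc=120 shift=7 [end]
Varint 6: bytes[12:13] = 78 -> value 120 (1 byte(s))
  byte[13]=0x9C cont=1 payload=0x1C=28: acc |= 28<<0 -> acc=28 shift=7
  byte[14]=0x8C cont=1 payload=0x0C=12: acc |= 12<<7 -> acc=1564 shift=14
  byte[15]=0x8D cont=1 payload=0x0D=13: acc |= 13<<14 -> acc=214556 shift=21
  byte[16]=0x76 cont=0 payload=0x76=118: acc |= 118<<21 -> acc=247678492 shift=28 [end]
Varint 7: bytes[13:17] = 9C 8C 8D 76 -> value 247678492 (4 byte(s))

Answer: 3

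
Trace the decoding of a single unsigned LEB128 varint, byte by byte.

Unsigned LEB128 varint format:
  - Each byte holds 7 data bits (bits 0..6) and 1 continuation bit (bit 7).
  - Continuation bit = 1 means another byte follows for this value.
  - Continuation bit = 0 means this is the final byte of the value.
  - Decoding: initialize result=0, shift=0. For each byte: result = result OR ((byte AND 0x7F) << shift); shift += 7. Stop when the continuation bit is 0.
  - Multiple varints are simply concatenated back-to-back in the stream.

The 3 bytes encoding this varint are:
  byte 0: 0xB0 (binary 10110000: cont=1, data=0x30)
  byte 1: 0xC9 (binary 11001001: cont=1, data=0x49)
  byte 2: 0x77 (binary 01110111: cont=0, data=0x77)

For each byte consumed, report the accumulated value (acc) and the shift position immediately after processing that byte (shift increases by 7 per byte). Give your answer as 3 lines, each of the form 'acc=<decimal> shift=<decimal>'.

Answer: acc=48 shift=7
acc=9392 shift=14
acc=1959088 shift=21

Derivation:
byte 0=0xB0: payload=0x30=48, contrib = 48<<0 = 48; acc -> 48, shift -> 7
byte 1=0xC9: payload=0x49=73, contrib = 73<<7 = 9344; acc -> 9392, shift -> 14
byte 2=0x77: payload=0x77=119, contrib = 119<<14 = 1949696; acc -> 1959088, shift -> 21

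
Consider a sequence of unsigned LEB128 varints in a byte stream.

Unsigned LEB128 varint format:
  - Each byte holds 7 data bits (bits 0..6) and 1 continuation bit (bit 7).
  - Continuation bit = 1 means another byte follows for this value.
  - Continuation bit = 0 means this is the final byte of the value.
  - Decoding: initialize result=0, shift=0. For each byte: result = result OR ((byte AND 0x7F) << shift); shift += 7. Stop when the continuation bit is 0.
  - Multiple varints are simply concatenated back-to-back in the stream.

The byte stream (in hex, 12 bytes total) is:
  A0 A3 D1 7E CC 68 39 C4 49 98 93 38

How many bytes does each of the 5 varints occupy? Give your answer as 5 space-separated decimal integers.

  byte[0]=0xA0 cont=1 payload=0x20=32: acc |= 32<<0 -> acc=32 shift=7
  byte[1]=0xA3 cont=1 payload=0x23=35: acc |= 35<<7 -> acc=4512 shift=14
  byte[2]=0xD1 cont=1 payload=0x51=81: acc |= 81<<14 -> acc=1331616 shift=21
  byte[3]=0x7E cont=0 payload=0x7E=126: acc |= 126<<21 -> acc=265572768 shift=28 [end]
Varint 1: bytes[0:4] = A0 A3 D1 7E -> value 265572768 (4 byte(s))
  byte[4]=0xCC cont=1 payload=0x4C=76: acc |= 76<<0 -> acc=76 shift=7
  byte[5]=0x68 cont=0 payload=0x68=104: acc |= 104<<7 -> acc=13388 shift=14 [end]
Varint 2: bytes[4:6] = CC 68 -> value 13388 (2 byte(s))
  byte[6]=0x39 cont=0 payload=0x39=57: acc |= 57<<0 -> acc=57 shift=7 [end]
Varint 3: bytes[6:7] = 39 -> value 57 (1 byte(s))
  byte[7]=0xC4 cont=1 payload=0x44=68: acc |= 68<<0 -> acc=68 shift=7
  byte[8]=0x49 cont=0 payload=0x49=73: acc |= 73<<7 -> acc=9412 shift=14 [end]
Varint 4: bytes[7:9] = C4 49 -> value 9412 (2 byte(s))
  byte[9]=0x98 cont=1 payload=0x18=24: acc |= 24<<0 -> acc=24 shift=7
  byte[10]=0x93 cont=1 payload=0x13=19: acc |= 19<<7 -> acc=2456 shift=14
  byte[11]=0x38 cont=0 payload=0x38=56: acc |= 56<<14 -> acc=919960 shift=21 [end]
Varint 5: bytes[9:12] = 98 93 38 -> value 919960 (3 byte(s))

Answer: 4 2 1 2 3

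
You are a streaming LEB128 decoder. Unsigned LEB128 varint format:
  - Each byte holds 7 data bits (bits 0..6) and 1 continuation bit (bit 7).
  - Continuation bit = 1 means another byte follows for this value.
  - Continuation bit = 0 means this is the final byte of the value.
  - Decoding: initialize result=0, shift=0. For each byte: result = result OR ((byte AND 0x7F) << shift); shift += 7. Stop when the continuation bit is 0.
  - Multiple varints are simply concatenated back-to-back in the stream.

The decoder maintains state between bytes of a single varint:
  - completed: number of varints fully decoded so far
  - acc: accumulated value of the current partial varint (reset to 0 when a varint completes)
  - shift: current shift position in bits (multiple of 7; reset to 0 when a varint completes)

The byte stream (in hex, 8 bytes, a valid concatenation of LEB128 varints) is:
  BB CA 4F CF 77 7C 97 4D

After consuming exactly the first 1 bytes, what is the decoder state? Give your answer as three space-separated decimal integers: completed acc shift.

byte[0]=0xBB cont=1 payload=0x3B: acc |= 59<<0 -> completed=0 acc=59 shift=7

Answer: 0 59 7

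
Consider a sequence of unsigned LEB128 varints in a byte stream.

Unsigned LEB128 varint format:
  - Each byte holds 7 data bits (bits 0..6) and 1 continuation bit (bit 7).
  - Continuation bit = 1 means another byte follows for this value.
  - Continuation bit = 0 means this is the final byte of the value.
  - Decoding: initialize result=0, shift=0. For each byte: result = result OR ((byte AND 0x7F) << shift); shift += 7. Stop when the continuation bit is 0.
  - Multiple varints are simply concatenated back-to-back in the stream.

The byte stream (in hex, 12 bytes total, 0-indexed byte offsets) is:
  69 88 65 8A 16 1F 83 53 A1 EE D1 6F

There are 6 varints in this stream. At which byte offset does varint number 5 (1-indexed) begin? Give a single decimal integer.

  byte[0]=0x69 cont=0 payload=0x69=105: acc |= 105<<0 -> acc=105 shift=7 [end]
Varint 1: bytes[0:1] = 69 -> value 105 (1 byte(s))
  byte[1]=0x88 cont=1 payload=0x08=8: acc |= 8<<0 -> acc=8 shift=7
  byte[2]=0x65 cont=0 payload=0x65=101: acc |= 101<<7 -> acc=12936 shift=14 [end]
Varint 2: bytes[1:3] = 88 65 -> value 12936 (2 byte(s))
  byte[3]=0x8A cont=1 payload=0x0A=10: acc |= 10<<0 -> acc=10 shift=7
  byte[4]=0x16 cont=0 payload=0x16=22: acc |= 22<<7 -> acc=2826 shift=14 [end]
Varint 3: bytes[3:5] = 8A 16 -> value 2826 (2 byte(s))
  byte[5]=0x1F cont=0 payload=0x1F=31: acc |= 31<<0 -> acc=31 shift=7 [end]
Varint 4: bytes[5:6] = 1F -> value 31 (1 byte(s))
  byte[6]=0x83 cont=1 payload=0x03=3: acc |= 3<<0 -> acc=3 shift=7
  byte[7]=0x53 cont=0 payload=0x53=83: acc |= 83<<7 -> acc=10627 shift=14 [end]
Varint 5: bytes[6:8] = 83 53 -> value 10627 (2 byte(s))
  byte[8]=0xA1 cont=1 payload=0x21=33: acc |= 33<<0 -> acc=33 shift=7
  byte[9]=0xEE cont=1 payload=0x6E=110: acc |= 110<<7 -> acc=14113 shift=14
  byte[10]=0xD1 cont=1 payload=0x51=81: acc |= 81<<14 -> acc=1341217 shift=21
  byte[11]=0x6F cont=0 payload=0x6F=111: acc |= 111<<21 -> acc=234125089 shift=28 [end]
Varint 6: bytes[8:12] = A1 EE D1 6F -> value 234125089 (4 byte(s))

Answer: 6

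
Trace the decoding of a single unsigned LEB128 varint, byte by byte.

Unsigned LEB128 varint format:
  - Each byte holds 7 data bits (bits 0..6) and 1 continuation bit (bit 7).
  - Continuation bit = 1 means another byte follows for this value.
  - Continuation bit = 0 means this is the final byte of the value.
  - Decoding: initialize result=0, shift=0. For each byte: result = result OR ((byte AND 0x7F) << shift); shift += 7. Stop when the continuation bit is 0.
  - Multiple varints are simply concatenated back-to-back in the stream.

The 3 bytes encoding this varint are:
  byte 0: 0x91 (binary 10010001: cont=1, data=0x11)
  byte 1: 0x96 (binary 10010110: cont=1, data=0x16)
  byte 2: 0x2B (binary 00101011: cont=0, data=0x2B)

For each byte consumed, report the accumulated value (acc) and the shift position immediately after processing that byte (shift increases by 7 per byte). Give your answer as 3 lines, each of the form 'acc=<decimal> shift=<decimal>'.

byte 0=0x91: payload=0x11=17, contrib = 17<<0 = 17; acc -> 17, shift -> 7
byte 1=0x96: payload=0x16=22, contrib = 22<<7 = 2816; acc -> 2833, shift -> 14
byte 2=0x2B: payload=0x2B=43, contrib = 43<<14 = 704512; acc -> 707345, shift -> 21

Answer: acc=17 shift=7
acc=2833 shift=14
acc=707345 shift=21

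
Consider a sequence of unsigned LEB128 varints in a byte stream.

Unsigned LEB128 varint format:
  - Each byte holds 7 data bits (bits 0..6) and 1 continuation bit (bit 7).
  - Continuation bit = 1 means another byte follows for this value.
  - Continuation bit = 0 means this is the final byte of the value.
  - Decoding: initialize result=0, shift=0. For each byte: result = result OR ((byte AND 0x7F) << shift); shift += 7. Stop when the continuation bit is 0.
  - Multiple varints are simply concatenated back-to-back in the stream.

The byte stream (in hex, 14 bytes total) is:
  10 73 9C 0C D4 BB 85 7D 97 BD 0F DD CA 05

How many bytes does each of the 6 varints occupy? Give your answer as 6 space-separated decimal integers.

  byte[0]=0x10 cont=0 payload=0x10=16: acc |= 16<<0 -> acc=16 shift=7 [end]
Varint 1: bytes[0:1] = 10 -> value 16 (1 byte(s))
  byte[1]=0x73 cont=0 payload=0x73=115: acc |= 115<<0 -> acc=115 shift=7 [end]
Varint 2: bytes[1:2] = 73 -> value 115 (1 byte(s))
  byte[2]=0x9C cont=1 payload=0x1C=28: acc |= 28<<0 -> acc=28 shift=7
  byte[3]=0x0C cont=0 payload=0x0C=12: acc |= 12<<7 -> acc=1564 shift=14 [end]
Varint 3: bytes[2:4] = 9C 0C -> value 1564 (2 byte(s))
  byte[4]=0xD4 cont=1 payload=0x54=84: acc |= 84<<0 -> acc=84 shift=7
  byte[5]=0xBB cont=1 payload=0x3B=59: acc |= 59<<7 -> acc=7636 shift=14
  byte[6]=0x85 cont=1 payload=0x05=5: acc |= 5<<14 -> acc=89556 shift=21
  byte[7]=0x7D cont=0 payload=0x7D=125: acc |= 125<<21 -> acc=262233556 shift=28 [end]
Varint 4: bytes[4:8] = D4 BB 85 7D -> value 262233556 (4 byte(s))
  byte[8]=0x97 cont=1 payload=0x17=23: acc |= 23<<0 -> acc=23 shift=7
  byte[9]=0xBD cont=1 payload=0x3D=61: acc |= 61<<7 -> acc=7831 shift=14
  byte[10]=0x0F cont=0 payload=0x0F=15: acc |= 15<<14 -> acc=253591 shift=21 [end]
Varint 5: bytes[8:11] = 97 BD 0F -> value 253591 (3 byte(s))
  byte[11]=0xDD cont=1 payload=0x5D=93: acc |= 93<<0 -> acc=93 shift=7
  byte[12]=0xCA cont=1 payload=0x4A=74: acc |= 74<<7 -> acc=9565 shift=14
  byte[13]=0x05 cont=0 payload=0x05=5: acc |= 5<<14 -> acc=91485 shift=21 [end]
Varint 6: bytes[11:14] = DD CA 05 -> value 91485 (3 byte(s))

Answer: 1 1 2 4 3 3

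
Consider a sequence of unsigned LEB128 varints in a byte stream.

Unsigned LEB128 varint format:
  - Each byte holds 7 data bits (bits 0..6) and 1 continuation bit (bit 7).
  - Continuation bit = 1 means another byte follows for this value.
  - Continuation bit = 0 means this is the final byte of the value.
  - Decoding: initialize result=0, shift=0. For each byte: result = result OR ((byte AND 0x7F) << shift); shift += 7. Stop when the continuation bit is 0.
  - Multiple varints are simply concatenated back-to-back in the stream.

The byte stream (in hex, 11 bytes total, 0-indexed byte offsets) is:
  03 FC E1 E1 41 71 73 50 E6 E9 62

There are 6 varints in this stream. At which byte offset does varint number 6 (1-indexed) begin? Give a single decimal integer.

Answer: 8

Derivation:
  byte[0]=0x03 cont=0 payload=0x03=3: acc |= 3<<0 -> acc=3 shift=7 [end]
Varint 1: bytes[0:1] = 03 -> value 3 (1 byte(s))
  byte[1]=0xFC cont=1 payload=0x7C=124: acc |= 124<<0 -> acc=124 shift=7
  byte[2]=0xE1 cont=1 payload=0x61=97: acc |= 97<<7 -> acc=12540 shift=14
  byte[3]=0xE1 cont=1 payload=0x61=97: acc |= 97<<14 -> acc=1601788 shift=21
  byte[4]=0x41 cont=0 payload=0x41=65: acc |= 65<<21 -> acc=137916668 shift=28 [end]
Varint 2: bytes[1:5] = FC E1 E1 41 -> value 137916668 (4 byte(s))
  byte[5]=0x71 cont=0 payload=0x71=113: acc |= 113<<0 -> acc=113 shift=7 [end]
Varint 3: bytes[5:6] = 71 -> value 113 (1 byte(s))
  byte[6]=0x73 cont=0 payload=0x73=115: acc |= 115<<0 -> acc=115 shift=7 [end]
Varint 4: bytes[6:7] = 73 -> value 115 (1 byte(s))
  byte[7]=0x50 cont=0 payload=0x50=80: acc |= 80<<0 -> acc=80 shift=7 [end]
Varint 5: bytes[7:8] = 50 -> value 80 (1 byte(s))
  byte[8]=0xE6 cont=1 payload=0x66=102: acc |= 102<<0 -> acc=102 shift=7
  byte[9]=0xE9 cont=1 payload=0x69=105: acc |= 105<<7 -> acc=13542 shift=14
  byte[10]=0x62 cont=0 payload=0x62=98: acc |= 98<<14 -> acc=1619174 shift=21 [end]
Varint 6: bytes[8:11] = E6 E9 62 -> value 1619174 (3 byte(s))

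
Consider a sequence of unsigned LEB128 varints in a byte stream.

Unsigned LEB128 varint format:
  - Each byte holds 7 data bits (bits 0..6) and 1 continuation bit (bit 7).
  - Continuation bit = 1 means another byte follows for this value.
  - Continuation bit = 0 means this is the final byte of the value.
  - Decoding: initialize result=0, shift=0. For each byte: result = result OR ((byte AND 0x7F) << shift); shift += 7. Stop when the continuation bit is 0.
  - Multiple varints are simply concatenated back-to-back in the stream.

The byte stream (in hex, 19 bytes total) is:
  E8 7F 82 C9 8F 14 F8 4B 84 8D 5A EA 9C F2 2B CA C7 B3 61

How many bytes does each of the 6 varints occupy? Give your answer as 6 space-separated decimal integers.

  byte[0]=0xE8 cont=1 payload=0x68=104: acc |= 104<<0 -> acc=104 shift=7
  byte[1]=0x7F cont=0 payload=0x7F=127: acc |= 127<<7 -> acc=16360 shift=14 [end]
Varint 1: bytes[0:2] = E8 7F -> value 16360 (2 byte(s))
  byte[2]=0x82 cont=1 payload=0x02=2: acc |= 2<<0 -> acc=2 shift=7
  byte[3]=0xC9 cont=1 payload=0x49=73: acc |= 73<<7 -> acc=9346 shift=14
  byte[4]=0x8F cont=1 payload=0x0F=15: acc |= 15<<14 -> acc=255106 shift=21
  byte[5]=0x14 cont=0 payload=0x14=20: acc |= 20<<21 -> acc=42198146 shift=28 [end]
Varint 2: bytes[2:6] = 82 C9 8F 14 -> value 42198146 (4 byte(s))
  byte[6]=0xF8 cont=1 payload=0x78=120: acc |= 120<<0 -> acc=120 shift=7
  byte[7]=0x4B cont=0 payload=0x4B=75: acc |= 75<<7 -> acc=9720 shift=14 [end]
Varint 3: bytes[6:8] = F8 4B -> value 9720 (2 byte(s))
  byte[8]=0x84 cont=1 payload=0x04=4: acc |= 4<<0 -> acc=4 shift=7
  byte[9]=0x8D cont=1 payload=0x0D=13: acc |= 13<<7 -> acc=1668 shift=14
  byte[10]=0x5A cont=0 payload=0x5A=90: acc |= 90<<14 -> acc=1476228 shift=21 [end]
Varint 4: bytes[8:11] = 84 8D 5A -> value 1476228 (3 byte(s))
  byte[11]=0xEA cont=1 payload=0x6A=106: acc |= 106<<0 -> acc=106 shift=7
  byte[12]=0x9C cont=1 payload=0x1C=28: acc |= 28<<7 -> acc=3690 shift=14
  byte[13]=0xF2 cont=1 payload=0x72=114: acc |= 114<<14 -> acc=1871466 shift=21
  byte[14]=0x2B cont=0 payload=0x2B=43: acc |= 43<<21 -> acc=92049002 shift=28 [end]
Varint 5: bytes[11:15] = EA 9C F2 2B -> value 92049002 (4 byte(s))
  byte[15]=0xCA cont=1 payload=0x4A=74: acc |= 74<<0 -> acc=74 shift=7
  byte[16]=0xC7 cont=1 payload=0x47=71: acc |= 71<<7 -> acc=9162 shift=14
  byte[17]=0xB3 cont=1 payload=0x33=51: acc |= 51<<14 -> acc=844746 shift=21
  byte[18]=0x61 cont=0 payload=0x61=97: acc |= 97<<21 -> acc=204268490 shift=28 [end]
Varint 6: bytes[15:19] = CA C7 B3 61 -> value 204268490 (4 byte(s))

Answer: 2 4 2 3 4 4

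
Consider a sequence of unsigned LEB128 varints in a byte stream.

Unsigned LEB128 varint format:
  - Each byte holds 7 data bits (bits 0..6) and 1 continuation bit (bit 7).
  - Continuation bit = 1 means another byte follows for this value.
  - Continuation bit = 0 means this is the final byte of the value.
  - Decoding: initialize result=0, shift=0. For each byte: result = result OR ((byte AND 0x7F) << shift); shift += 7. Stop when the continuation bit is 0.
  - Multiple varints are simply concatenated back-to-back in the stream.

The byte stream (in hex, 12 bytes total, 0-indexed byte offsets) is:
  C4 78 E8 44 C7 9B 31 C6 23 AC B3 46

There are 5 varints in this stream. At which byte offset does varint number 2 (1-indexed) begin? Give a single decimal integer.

Answer: 2

Derivation:
  byte[0]=0xC4 cont=1 payload=0x44=68: acc |= 68<<0 -> acc=68 shift=7
  byte[1]=0x78 cont=0 payload=0x78=120: acc |= 120<<7 -> acc=15428 shift=14 [end]
Varint 1: bytes[0:2] = C4 78 -> value 15428 (2 byte(s))
  byte[2]=0xE8 cont=1 payload=0x68=104: acc |= 104<<0 -> acc=104 shift=7
  byte[3]=0x44 cont=0 payload=0x44=68: acc |= 68<<7 -> acc=8808 shift=14 [end]
Varint 2: bytes[2:4] = E8 44 -> value 8808 (2 byte(s))
  byte[4]=0xC7 cont=1 payload=0x47=71: acc |= 71<<0 -> acc=71 shift=7
  byte[5]=0x9B cont=1 payload=0x1B=27: acc |= 27<<7 -> acc=3527 shift=14
  byte[6]=0x31 cont=0 payload=0x31=49: acc |= 49<<14 -> acc=806343 shift=21 [end]
Varint 3: bytes[4:7] = C7 9B 31 -> value 806343 (3 byte(s))
  byte[7]=0xC6 cont=1 payload=0x46=70: acc |= 70<<0 -> acc=70 shift=7
  byte[8]=0x23 cont=0 payload=0x23=35: acc |= 35<<7 -> acc=4550 shift=14 [end]
Varint 4: bytes[7:9] = C6 23 -> value 4550 (2 byte(s))
  byte[9]=0xAC cont=1 payload=0x2C=44: acc |= 44<<0 -> acc=44 shift=7
  byte[10]=0xB3 cont=1 payload=0x33=51: acc |= 51<<7 -> acc=6572 shift=14
  byte[11]=0x46 cont=0 payload=0x46=70: acc |= 70<<14 -> acc=1153452 shift=21 [end]
Varint 5: bytes[9:12] = AC B3 46 -> value 1153452 (3 byte(s))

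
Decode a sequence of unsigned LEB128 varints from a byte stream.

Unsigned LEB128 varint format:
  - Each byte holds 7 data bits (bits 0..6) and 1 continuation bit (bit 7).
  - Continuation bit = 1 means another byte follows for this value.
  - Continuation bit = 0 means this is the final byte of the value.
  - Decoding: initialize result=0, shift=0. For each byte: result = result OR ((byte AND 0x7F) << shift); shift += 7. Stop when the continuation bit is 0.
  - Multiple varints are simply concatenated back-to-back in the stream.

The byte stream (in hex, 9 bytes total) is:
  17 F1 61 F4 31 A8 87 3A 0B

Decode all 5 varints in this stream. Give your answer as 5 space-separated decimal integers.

Answer: 23 12529 6388 951208 11

Derivation:
  byte[0]=0x17 cont=0 payload=0x17=23: acc |= 23<<0 -> acc=23 shift=7 [end]
Varint 1: bytes[0:1] = 17 -> value 23 (1 byte(s))
  byte[1]=0xF1 cont=1 payload=0x71=113: acc |= 113<<0 -> acc=113 shift=7
  byte[2]=0x61 cont=0 payload=0x61=97: acc |= 97<<7 -> acc=12529 shift=14 [end]
Varint 2: bytes[1:3] = F1 61 -> value 12529 (2 byte(s))
  byte[3]=0xF4 cont=1 payload=0x74=116: acc |= 116<<0 -> acc=116 shift=7
  byte[4]=0x31 cont=0 payload=0x31=49: acc |= 49<<7 -> acc=6388 shift=14 [end]
Varint 3: bytes[3:5] = F4 31 -> value 6388 (2 byte(s))
  byte[5]=0xA8 cont=1 payload=0x28=40: acc |= 40<<0 -> acc=40 shift=7
  byte[6]=0x87 cont=1 payload=0x07=7: acc |= 7<<7 -> acc=936 shift=14
  byte[7]=0x3A cont=0 payload=0x3A=58: acc |= 58<<14 -> acc=951208 shift=21 [end]
Varint 4: bytes[5:8] = A8 87 3A -> value 951208 (3 byte(s))
  byte[8]=0x0B cont=0 payload=0x0B=11: acc |= 11<<0 -> acc=11 shift=7 [end]
Varint 5: bytes[8:9] = 0B -> value 11 (1 byte(s))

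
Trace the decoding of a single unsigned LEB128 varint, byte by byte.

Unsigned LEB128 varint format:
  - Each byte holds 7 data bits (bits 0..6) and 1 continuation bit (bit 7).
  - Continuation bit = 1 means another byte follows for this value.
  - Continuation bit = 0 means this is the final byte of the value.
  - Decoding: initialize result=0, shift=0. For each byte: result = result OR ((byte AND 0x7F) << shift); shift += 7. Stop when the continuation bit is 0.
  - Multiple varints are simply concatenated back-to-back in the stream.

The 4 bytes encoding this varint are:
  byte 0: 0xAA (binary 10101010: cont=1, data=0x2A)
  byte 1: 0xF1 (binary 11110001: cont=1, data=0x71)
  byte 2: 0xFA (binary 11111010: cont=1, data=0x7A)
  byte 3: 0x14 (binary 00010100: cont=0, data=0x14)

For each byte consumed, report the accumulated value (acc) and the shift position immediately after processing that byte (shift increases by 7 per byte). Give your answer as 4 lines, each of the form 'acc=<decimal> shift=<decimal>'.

byte 0=0xAA: payload=0x2A=42, contrib = 42<<0 = 42; acc -> 42, shift -> 7
byte 1=0xF1: payload=0x71=113, contrib = 113<<7 = 14464; acc -> 14506, shift -> 14
byte 2=0xFA: payload=0x7A=122, contrib = 122<<14 = 1998848; acc -> 2013354, shift -> 21
byte 3=0x14: payload=0x14=20, contrib = 20<<21 = 41943040; acc -> 43956394, shift -> 28

Answer: acc=42 shift=7
acc=14506 shift=14
acc=2013354 shift=21
acc=43956394 shift=28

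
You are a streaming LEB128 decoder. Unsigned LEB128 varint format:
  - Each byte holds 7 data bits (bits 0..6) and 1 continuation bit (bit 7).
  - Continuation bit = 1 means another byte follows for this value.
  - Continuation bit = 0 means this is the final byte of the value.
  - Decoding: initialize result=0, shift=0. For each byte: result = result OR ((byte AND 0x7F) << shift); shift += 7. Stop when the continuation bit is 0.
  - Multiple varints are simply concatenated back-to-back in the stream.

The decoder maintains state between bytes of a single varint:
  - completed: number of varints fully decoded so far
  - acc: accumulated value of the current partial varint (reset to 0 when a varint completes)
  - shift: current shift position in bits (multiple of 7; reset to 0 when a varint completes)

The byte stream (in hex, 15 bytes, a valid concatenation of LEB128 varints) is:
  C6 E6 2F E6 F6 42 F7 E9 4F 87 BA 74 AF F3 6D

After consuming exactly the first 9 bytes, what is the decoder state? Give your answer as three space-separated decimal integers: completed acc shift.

Answer: 3 0 0

Derivation:
byte[0]=0xC6 cont=1 payload=0x46: acc |= 70<<0 -> completed=0 acc=70 shift=7
byte[1]=0xE6 cont=1 payload=0x66: acc |= 102<<7 -> completed=0 acc=13126 shift=14
byte[2]=0x2F cont=0 payload=0x2F: varint #1 complete (value=783174); reset -> completed=1 acc=0 shift=0
byte[3]=0xE6 cont=1 payload=0x66: acc |= 102<<0 -> completed=1 acc=102 shift=7
byte[4]=0xF6 cont=1 payload=0x76: acc |= 118<<7 -> completed=1 acc=15206 shift=14
byte[5]=0x42 cont=0 payload=0x42: varint #2 complete (value=1096550); reset -> completed=2 acc=0 shift=0
byte[6]=0xF7 cont=1 payload=0x77: acc |= 119<<0 -> completed=2 acc=119 shift=7
byte[7]=0xE9 cont=1 payload=0x69: acc |= 105<<7 -> completed=2 acc=13559 shift=14
byte[8]=0x4F cont=0 payload=0x4F: varint #3 complete (value=1307895); reset -> completed=3 acc=0 shift=0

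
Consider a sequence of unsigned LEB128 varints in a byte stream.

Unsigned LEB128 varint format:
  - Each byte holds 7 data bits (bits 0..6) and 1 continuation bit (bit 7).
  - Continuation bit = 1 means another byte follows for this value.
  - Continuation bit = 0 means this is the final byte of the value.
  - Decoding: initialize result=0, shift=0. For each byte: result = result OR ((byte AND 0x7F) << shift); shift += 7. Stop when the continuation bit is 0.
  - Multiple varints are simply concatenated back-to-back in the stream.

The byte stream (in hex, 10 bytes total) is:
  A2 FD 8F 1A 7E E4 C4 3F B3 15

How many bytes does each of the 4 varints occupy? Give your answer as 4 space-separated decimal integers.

Answer: 4 1 3 2

Derivation:
  byte[0]=0xA2 cont=1 payload=0x22=34: acc |= 34<<0 -> acc=34 shift=7
  byte[1]=0xFD cont=1 payload=0x7D=125: acc |= 125<<7 -> acc=16034 shift=14
  byte[2]=0x8F cont=1 payload=0x0F=15: acc |= 15<<14 -> acc=261794 shift=21
  byte[3]=0x1A cont=0 payload=0x1A=26: acc |= 26<<21 -> acc=54787746 shift=28 [end]
Varint 1: bytes[0:4] = A2 FD 8F 1A -> value 54787746 (4 byte(s))
  byte[4]=0x7E cont=0 payload=0x7E=126: acc |= 126<<0 -> acc=126 shift=7 [end]
Varint 2: bytes[4:5] = 7E -> value 126 (1 byte(s))
  byte[5]=0xE4 cont=1 payload=0x64=100: acc |= 100<<0 -> acc=100 shift=7
  byte[6]=0xC4 cont=1 payload=0x44=68: acc |= 68<<7 -> acc=8804 shift=14
  byte[7]=0x3F cont=0 payload=0x3F=63: acc |= 63<<14 -> acc=1040996 shift=21 [end]
Varint 3: bytes[5:8] = E4 C4 3F -> value 1040996 (3 byte(s))
  byte[8]=0xB3 cont=1 payload=0x33=51: acc |= 51<<0 -> acc=51 shift=7
  byte[9]=0x15 cont=0 payload=0x15=21: acc |= 21<<7 -> acc=2739 shift=14 [end]
Varint 4: bytes[8:10] = B3 15 -> value 2739 (2 byte(s))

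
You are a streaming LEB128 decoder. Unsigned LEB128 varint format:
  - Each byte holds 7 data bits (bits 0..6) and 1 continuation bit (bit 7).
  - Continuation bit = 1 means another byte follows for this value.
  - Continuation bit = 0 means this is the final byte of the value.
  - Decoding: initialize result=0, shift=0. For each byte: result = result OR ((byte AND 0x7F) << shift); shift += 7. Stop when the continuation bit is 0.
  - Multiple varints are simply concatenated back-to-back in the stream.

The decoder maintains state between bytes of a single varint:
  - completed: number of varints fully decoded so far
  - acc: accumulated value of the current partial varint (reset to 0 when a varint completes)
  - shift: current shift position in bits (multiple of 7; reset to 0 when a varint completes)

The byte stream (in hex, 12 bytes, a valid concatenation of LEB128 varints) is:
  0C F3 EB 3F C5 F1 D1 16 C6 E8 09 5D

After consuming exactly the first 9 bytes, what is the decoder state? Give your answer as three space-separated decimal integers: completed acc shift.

Answer: 3 70 7

Derivation:
byte[0]=0x0C cont=0 payload=0x0C: varint #1 complete (value=12); reset -> completed=1 acc=0 shift=0
byte[1]=0xF3 cont=1 payload=0x73: acc |= 115<<0 -> completed=1 acc=115 shift=7
byte[2]=0xEB cont=1 payload=0x6B: acc |= 107<<7 -> completed=1 acc=13811 shift=14
byte[3]=0x3F cont=0 payload=0x3F: varint #2 complete (value=1046003); reset -> completed=2 acc=0 shift=0
byte[4]=0xC5 cont=1 payload=0x45: acc |= 69<<0 -> completed=2 acc=69 shift=7
byte[5]=0xF1 cont=1 payload=0x71: acc |= 113<<7 -> completed=2 acc=14533 shift=14
byte[6]=0xD1 cont=1 payload=0x51: acc |= 81<<14 -> completed=2 acc=1341637 shift=21
byte[7]=0x16 cont=0 payload=0x16: varint #3 complete (value=47478981); reset -> completed=3 acc=0 shift=0
byte[8]=0xC6 cont=1 payload=0x46: acc |= 70<<0 -> completed=3 acc=70 shift=7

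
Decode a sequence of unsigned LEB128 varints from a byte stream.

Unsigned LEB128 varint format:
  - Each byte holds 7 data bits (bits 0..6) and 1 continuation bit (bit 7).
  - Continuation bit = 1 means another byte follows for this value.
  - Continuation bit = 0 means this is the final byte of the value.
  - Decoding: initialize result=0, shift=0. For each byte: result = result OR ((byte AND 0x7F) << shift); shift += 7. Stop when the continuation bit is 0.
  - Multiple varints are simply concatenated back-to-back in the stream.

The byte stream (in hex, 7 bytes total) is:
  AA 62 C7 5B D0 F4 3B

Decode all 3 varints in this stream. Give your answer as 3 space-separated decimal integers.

Answer: 12586 11719 981584

Derivation:
  byte[0]=0xAA cont=1 payload=0x2A=42: acc |= 42<<0 -> acc=42 shift=7
  byte[1]=0x62 cont=0 payload=0x62=98: acc |= 98<<7 -> acc=12586 shift=14 [end]
Varint 1: bytes[0:2] = AA 62 -> value 12586 (2 byte(s))
  byte[2]=0xC7 cont=1 payload=0x47=71: acc |= 71<<0 -> acc=71 shift=7
  byte[3]=0x5B cont=0 payload=0x5B=91: acc |= 91<<7 -> acc=11719 shift=14 [end]
Varint 2: bytes[2:4] = C7 5B -> value 11719 (2 byte(s))
  byte[4]=0xD0 cont=1 payload=0x50=80: acc |= 80<<0 -> acc=80 shift=7
  byte[5]=0xF4 cont=1 payload=0x74=116: acc |= 116<<7 -> acc=14928 shift=14
  byte[6]=0x3B cont=0 payload=0x3B=59: acc |= 59<<14 -> acc=981584 shift=21 [end]
Varint 3: bytes[4:7] = D0 F4 3B -> value 981584 (3 byte(s))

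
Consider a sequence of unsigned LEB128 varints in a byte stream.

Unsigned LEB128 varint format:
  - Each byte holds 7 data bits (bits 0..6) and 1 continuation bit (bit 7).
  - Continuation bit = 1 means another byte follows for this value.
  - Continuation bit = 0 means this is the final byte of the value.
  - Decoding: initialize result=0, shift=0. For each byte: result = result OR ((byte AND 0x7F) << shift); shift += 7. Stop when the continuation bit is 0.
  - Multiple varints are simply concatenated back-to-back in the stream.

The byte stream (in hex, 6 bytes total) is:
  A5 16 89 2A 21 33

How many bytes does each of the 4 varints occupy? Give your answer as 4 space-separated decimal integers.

Answer: 2 2 1 1

Derivation:
  byte[0]=0xA5 cont=1 payload=0x25=37: acc |= 37<<0 -> acc=37 shift=7
  byte[1]=0x16 cont=0 payload=0x16=22: acc |= 22<<7 -> acc=2853 shift=14 [end]
Varint 1: bytes[0:2] = A5 16 -> value 2853 (2 byte(s))
  byte[2]=0x89 cont=1 payload=0x09=9: acc |= 9<<0 -> acc=9 shift=7
  byte[3]=0x2A cont=0 payload=0x2A=42: acc |= 42<<7 -> acc=5385 shift=14 [end]
Varint 2: bytes[2:4] = 89 2A -> value 5385 (2 byte(s))
  byte[4]=0x21 cont=0 payload=0x21=33: acc |= 33<<0 -> acc=33 shift=7 [end]
Varint 3: bytes[4:5] = 21 -> value 33 (1 byte(s))
  byte[5]=0x33 cont=0 payload=0x33=51: acc |= 51<<0 -> acc=51 shift=7 [end]
Varint 4: bytes[5:6] = 33 -> value 51 (1 byte(s))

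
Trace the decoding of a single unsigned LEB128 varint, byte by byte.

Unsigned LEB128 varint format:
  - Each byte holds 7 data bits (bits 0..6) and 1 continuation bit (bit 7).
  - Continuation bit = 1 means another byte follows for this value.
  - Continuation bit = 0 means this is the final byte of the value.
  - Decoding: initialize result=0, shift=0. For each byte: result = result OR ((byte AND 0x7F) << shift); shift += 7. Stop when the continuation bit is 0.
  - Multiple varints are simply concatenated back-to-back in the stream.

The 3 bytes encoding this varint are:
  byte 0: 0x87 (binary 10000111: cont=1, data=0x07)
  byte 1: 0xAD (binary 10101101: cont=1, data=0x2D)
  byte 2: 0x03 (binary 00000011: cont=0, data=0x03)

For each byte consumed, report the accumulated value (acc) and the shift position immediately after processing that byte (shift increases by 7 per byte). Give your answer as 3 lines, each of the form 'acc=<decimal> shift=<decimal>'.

byte 0=0x87: payload=0x07=7, contrib = 7<<0 = 7; acc -> 7, shift -> 7
byte 1=0xAD: payload=0x2D=45, contrib = 45<<7 = 5760; acc -> 5767, shift -> 14
byte 2=0x03: payload=0x03=3, contrib = 3<<14 = 49152; acc -> 54919, shift -> 21

Answer: acc=7 shift=7
acc=5767 shift=14
acc=54919 shift=21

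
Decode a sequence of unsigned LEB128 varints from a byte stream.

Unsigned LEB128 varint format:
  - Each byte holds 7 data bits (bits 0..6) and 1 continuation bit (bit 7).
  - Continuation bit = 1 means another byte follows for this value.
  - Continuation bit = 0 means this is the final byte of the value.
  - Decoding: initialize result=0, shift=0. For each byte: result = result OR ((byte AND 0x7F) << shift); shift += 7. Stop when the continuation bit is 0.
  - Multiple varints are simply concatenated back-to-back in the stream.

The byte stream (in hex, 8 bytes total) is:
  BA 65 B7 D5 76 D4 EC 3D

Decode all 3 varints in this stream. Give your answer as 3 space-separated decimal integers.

Answer: 12986 1944247 1013332

Derivation:
  byte[0]=0xBA cont=1 payload=0x3A=58: acc |= 58<<0 -> acc=58 shift=7
  byte[1]=0x65 cont=0 payload=0x65=101: acc |= 101<<7 -> acc=12986 shift=14 [end]
Varint 1: bytes[0:2] = BA 65 -> value 12986 (2 byte(s))
  byte[2]=0xB7 cont=1 payload=0x37=55: acc |= 55<<0 -> acc=55 shift=7
  byte[3]=0xD5 cont=1 payload=0x55=85: acc |= 85<<7 -> acc=10935 shift=14
  byte[4]=0x76 cont=0 payload=0x76=118: acc |= 118<<14 -> acc=1944247 shift=21 [end]
Varint 2: bytes[2:5] = B7 D5 76 -> value 1944247 (3 byte(s))
  byte[5]=0xD4 cont=1 payload=0x54=84: acc |= 84<<0 -> acc=84 shift=7
  byte[6]=0xEC cont=1 payload=0x6C=108: acc |= 108<<7 -> acc=13908 shift=14
  byte[7]=0x3D cont=0 payload=0x3D=61: acc |= 61<<14 -> acc=1013332 shift=21 [end]
Varint 3: bytes[5:8] = D4 EC 3D -> value 1013332 (3 byte(s))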